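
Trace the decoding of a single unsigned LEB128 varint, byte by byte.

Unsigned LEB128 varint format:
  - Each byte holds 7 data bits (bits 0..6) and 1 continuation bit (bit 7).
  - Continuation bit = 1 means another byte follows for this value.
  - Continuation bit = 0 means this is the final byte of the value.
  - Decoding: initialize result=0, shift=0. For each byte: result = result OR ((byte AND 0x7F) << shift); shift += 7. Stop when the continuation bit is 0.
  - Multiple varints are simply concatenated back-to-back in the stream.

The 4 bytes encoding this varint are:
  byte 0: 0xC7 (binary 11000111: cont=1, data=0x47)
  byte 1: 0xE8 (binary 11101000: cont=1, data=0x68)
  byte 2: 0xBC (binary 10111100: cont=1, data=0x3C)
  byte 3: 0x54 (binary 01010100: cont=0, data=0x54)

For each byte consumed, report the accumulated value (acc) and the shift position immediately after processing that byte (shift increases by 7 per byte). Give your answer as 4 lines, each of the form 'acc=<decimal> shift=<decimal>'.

byte 0=0xC7: payload=0x47=71, contrib = 71<<0 = 71; acc -> 71, shift -> 7
byte 1=0xE8: payload=0x68=104, contrib = 104<<7 = 13312; acc -> 13383, shift -> 14
byte 2=0xBC: payload=0x3C=60, contrib = 60<<14 = 983040; acc -> 996423, shift -> 21
byte 3=0x54: payload=0x54=84, contrib = 84<<21 = 176160768; acc -> 177157191, shift -> 28

Answer: acc=71 shift=7
acc=13383 shift=14
acc=996423 shift=21
acc=177157191 shift=28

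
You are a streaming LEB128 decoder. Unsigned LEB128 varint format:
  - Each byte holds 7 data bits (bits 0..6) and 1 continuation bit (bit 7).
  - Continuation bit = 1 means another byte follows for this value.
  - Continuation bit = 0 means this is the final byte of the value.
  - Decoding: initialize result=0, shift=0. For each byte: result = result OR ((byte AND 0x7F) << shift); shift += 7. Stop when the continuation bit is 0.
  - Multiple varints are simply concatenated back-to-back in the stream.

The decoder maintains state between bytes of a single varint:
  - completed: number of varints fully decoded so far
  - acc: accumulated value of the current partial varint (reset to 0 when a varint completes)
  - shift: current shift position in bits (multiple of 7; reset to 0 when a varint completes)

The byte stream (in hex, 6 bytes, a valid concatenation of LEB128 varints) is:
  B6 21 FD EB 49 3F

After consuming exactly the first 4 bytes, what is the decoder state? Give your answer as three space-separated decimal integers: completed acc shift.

byte[0]=0xB6 cont=1 payload=0x36: acc |= 54<<0 -> completed=0 acc=54 shift=7
byte[1]=0x21 cont=0 payload=0x21: varint #1 complete (value=4278); reset -> completed=1 acc=0 shift=0
byte[2]=0xFD cont=1 payload=0x7D: acc |= 125<<0 -> completed=1 acc=125 shift=7
byte[3]=0xEB cont=1 payload=0x6B: acc |= 107<<7 -> completed=1 acc=13821 shift=14

Answer: 1 13821 14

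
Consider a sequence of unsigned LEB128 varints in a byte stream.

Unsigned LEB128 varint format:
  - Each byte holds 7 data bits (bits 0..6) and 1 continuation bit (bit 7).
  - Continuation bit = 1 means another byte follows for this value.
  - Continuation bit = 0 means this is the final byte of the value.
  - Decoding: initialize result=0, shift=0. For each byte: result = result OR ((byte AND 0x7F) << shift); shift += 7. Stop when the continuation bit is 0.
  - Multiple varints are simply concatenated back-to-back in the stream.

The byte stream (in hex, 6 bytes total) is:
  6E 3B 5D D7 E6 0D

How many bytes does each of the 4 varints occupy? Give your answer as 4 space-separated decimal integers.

  byte[0]=0x6E cont=0 payload=0x6E=110: acc |= 110<<0 -> acc=110 shift=7 [end]
Varint 1: bytes[0:1] = 6E -> value 110 (1 byte(s))
  byte[1]=0x3B cont=0 payload=0x3B=59: acc |= 59<<0 -> acc=59 shift=7 [end]
Varint 2: bytes[1:2] = 3B -> value 59 (1 byte(s))
  byte[2]=0x5D cont=0 payload=0x5D=93: acc |= 93<<0 -> acc=93 shift=7 [end]
Varint 3: bytes[2:3] = 5D -> value 93 (1 byte(s))
  byte[3]=0xD7 cont=1 payload=0x57=87: acc |= 87<<0 -> acc=87 shift=7
  byte[4]=0xE6 cont=1 payload=0x66=102: acc |= 102<<7 -> acc=13143 shift=14
  byte[5]=0x0D cont=0 payload=0x0D=13: acc |= 13<<14 -> acc=226135 shift=21 [end]
Varint 4: bytes[3:6] = D7 E6 0D -> value 226135 (3 byte(s))

Answer: 1 1 1 3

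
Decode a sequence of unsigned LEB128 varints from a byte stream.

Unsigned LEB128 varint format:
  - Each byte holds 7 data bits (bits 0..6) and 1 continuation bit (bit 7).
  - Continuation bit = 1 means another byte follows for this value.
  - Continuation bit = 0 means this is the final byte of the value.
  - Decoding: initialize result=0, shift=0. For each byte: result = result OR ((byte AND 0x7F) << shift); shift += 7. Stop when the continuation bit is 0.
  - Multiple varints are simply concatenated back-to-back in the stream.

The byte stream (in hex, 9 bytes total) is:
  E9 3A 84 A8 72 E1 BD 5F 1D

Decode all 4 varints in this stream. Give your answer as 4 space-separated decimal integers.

  byte[0]=0xE9 cont=1 payload=0x69=105: acc |= 105<<0 -> acc=105 shift=7
  byte[1]=0x3A cont=0 payload=0x3A=58: acc |= 58<<7 -> acc=7529 shift=14 [end]
Varint 1: bytes[0:2] = E9 3A -> value 7529 (2 byte(s))
  byte[2]=0x84 cont=1 payload=0x04=4: acc |= 4<<0 -> acc=4 shift=7
  byte[3]=0xA8 cont=1 payload=0x28=40: acc |= 40<<7 -> acc=5124 shift=14
  byte[4]=0x72 cont=0 payload=0x72=114: acc |= 114<<14 -> acc=1872900 shift=21 [end]
Varint 2: bytes[2:5] = 84 A8 72 -> value 1872900 (3 byte(s))
  byte[5]=0xE1 cont=1 payload=0x61=97: acc |= 97<<0 -> acc=97 shift=7
  byte[6]=0xBD cont=1 payload=0x3D=61: acc |= 61<<7 -> acc=7905 shift=14
  byte[7]=0x5F cont=0 payload=0x5F=95: acc |= 95<<14 -> acc=1564385 shift=21 [end]
Varint 3: bytes[5:8] = E1 BD 5F -> value 1564385 (3 byte(s))
  byte[8]=0x1D cont=0 payload=0x1D=29: acc |= 29<<0 -> acc=29 shift=7 [end]
Varint 4: bytes[8:9] = 1D -> value 29 (1 byte(s))

Answer: 7529 1872900 1564385 29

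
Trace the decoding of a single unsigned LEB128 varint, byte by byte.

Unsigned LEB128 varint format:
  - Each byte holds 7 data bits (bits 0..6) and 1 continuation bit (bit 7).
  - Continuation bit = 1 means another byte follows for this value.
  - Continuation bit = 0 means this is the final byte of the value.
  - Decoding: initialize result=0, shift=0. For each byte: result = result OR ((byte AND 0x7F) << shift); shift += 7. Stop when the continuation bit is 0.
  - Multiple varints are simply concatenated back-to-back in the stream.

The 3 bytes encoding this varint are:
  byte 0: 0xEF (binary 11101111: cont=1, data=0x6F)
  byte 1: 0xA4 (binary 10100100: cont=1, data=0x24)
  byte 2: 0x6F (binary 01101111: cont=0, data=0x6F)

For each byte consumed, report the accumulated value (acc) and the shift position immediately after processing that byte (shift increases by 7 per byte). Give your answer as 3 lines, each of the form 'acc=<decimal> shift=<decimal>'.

byte 0=0xEF: payload=0x6F=111, contrib = 111<<0 = 111; acc -> 111, shift -> 7
byte 1=0xA4: payload=0x24=36, contrib = 36<<7 = 4608; acc -> 4719, shift -> 14
byte 2=0x6F: payload=0x6F=111, contrib = 111<<14 = 1818624; acc -> 1823343, shift -> 21

Answer: acc=111 shift=7
acc=4719 shift=14
acc=1823343 shift=21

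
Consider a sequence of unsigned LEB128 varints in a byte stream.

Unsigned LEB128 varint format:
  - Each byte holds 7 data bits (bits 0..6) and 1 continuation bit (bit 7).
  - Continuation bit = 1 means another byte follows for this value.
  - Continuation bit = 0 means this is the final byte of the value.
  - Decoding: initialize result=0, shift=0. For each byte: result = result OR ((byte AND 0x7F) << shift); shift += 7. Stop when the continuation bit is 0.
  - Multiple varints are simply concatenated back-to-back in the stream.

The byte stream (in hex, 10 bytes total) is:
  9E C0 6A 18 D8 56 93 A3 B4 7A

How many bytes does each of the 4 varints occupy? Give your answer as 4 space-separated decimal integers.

  byte[0]=0x9E cont=1 payload=0x1E=30: acc |= 30<<0 -> acc=30 shift=7
  byte[1]=0xC0 cont=1 payload=0x40=64: acc |= 64<<7 -> acc=8222 shift=14
  byte[2]=0x6A cont=0 payload=0x6A=106: acc |= 106<<14 -> acc=1744926 shift=21 [end]
Varint 1: bytes[0:3] = 9E C0 6A -> value 1744926 (3 byte(s))
  byte[3]=0x18 cont=0 payload=0x18=24: acc |= 24<<0 -> acc=24 shift=7 [end]
Varint 2: bytes[3:4] = 18 -> value 24 (1 byte(s))
  byte[4]=0xD8 cont=1 payload=0x58=88: acc |= 88<<0 -> acc=88 shift=7
  byte[5]=0x56 cont=0 payload=0x56=86: acc |= 86<<7 -> acc=11096 shift=14 [end]
Varint 3: bytes[4:6] = D8 56 -> value 11096 (2 byte(s))
  byte[6]=0x93 cont=1 payload=0x13=19: acc |= 19<<0 -> acc=19 shift=7
  byte[7]=0xA3 cont=1 payload=0x23=35: acc |= 35<<7 -> acc=4499 shift=14
  byte[8]=0xB4 cont=1 payload=0x34=52: acc |= 52<<14 -> acc=856467 shift=21
  byte[9]=0x7A cont=0 payload=0x7A=122: acc |= 122<<21 -> acc=256709011 shift=28 [end]
Varint 4: bytes[6:10] = 93 A3 B4 7A -> value 256709011 (4 byte(s))

Answer: 3 1 2 4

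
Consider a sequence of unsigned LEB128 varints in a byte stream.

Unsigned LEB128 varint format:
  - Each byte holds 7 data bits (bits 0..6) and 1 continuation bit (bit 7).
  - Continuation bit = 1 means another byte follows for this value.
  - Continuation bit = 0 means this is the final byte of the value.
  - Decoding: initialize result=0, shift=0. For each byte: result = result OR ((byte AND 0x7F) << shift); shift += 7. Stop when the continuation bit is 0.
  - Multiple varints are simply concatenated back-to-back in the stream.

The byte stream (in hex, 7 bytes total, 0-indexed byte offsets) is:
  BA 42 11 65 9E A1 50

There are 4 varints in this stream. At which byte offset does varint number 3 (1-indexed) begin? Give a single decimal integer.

  byte[0]=0xBA cont=1 payload=0x3A=58: acc |= 58<<0 -> acc=58 shift=7
  byte[1]=0x42 cont=0 payload=0x42=66: acc |= 66<<7 -> acc=8506 shift=14 [end]
Varint 1: bytes[0:2] = BA 42 -> value 8506 (2 byte(s))
  byte[2]=0x11 cont=0 payload=0x11=17: acc |= 17<<0 -> acc=17 shift=7 [end]
Varint 2: bytes[2:3] = 11 -> value 17 (1 byte(s))
  byte[3]=0x65 cont=0 payload=0x65=101: acc |= 101<<0 -> acc=101 shift=7 [end]
Varint 3: bytes[3:4] = 65 -> value 101 (1 byte(s))
  byte[4]=0x9E cont=1 payload=0x1E=30: acc |= 30<<0 -> acc=30 shift=7
  byte[5]=0xA1 cont=1 payload=0x21=33: acc |= 33<<7 -> acc=4254 shift=14
  byte[6]=0x50 cont=0 payload=0x50=80: acc |= 80<<14 -> acc=1314974 shift=21 [end]
Varint 4: bytes[4:7] = 9E A1 50 -> value 1314974 (3 byte(s))

Answer: 3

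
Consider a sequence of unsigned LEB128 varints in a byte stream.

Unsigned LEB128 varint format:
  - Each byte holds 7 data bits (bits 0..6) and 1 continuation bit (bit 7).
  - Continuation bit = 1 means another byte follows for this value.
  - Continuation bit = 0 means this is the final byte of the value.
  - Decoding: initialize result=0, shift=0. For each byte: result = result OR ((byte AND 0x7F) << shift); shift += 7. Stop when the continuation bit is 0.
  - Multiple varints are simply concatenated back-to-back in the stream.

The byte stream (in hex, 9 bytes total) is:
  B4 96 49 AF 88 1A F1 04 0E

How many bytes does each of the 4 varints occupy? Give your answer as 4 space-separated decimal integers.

  byte[0]=0xB4 cont=1 payload=0x34=52: acc |= 52<<0 -> acc=52 shift=7
  byte[1]=0x96 cont=1 payload=0x16=22: acc |= 22<<7 -> acc=2868 shift=14
  byte[2]=0x49 cont=0 payload=0x49=73: acc |= 73<<14 -> acc=1198900 shift=21 [end]
Varint 1: bytes[0:3] = B4 96 49 -> value 1198900 (3 byte(s))
  byte[3]=0xAF cont=1 payload=0x2F=47: acc |= 47<<0 -> acc=47 shift=7
  byte[4]=0x88 cont=1 payload=0x08=8: acc |= 8<<7 -> acc=1071 shift=14
  byte[5]=0x1A cont=0 payload=0x1A=26: acc |= 26<<14 -> acc=427055 shift=21 [end]
Varint 2: bytes[3:6] = AF 88 1A -> value 427055 (3 byte(s))
  byte[6]=0xF1 cont=1 payload=0x71=113: acc |= 113<<0 -> acc=113 shift=7
  byte[7]=0x04 cont=0 payload=0x04=4: acc |= 4<<7 -> acc=625 shift=14 [end]
Varint 3: bytes[6:8] = F1 04 -> value 625 (2 byte(s))
  byte[8]=0x0E cont=0 payload=0x0E=14: acc |= 14<<0 -> acc=14 shift=7 [end]
Varint 4: bytes[8:9] = 0E -> value 14 (1 byte(s))

Answer: 3 3 2 1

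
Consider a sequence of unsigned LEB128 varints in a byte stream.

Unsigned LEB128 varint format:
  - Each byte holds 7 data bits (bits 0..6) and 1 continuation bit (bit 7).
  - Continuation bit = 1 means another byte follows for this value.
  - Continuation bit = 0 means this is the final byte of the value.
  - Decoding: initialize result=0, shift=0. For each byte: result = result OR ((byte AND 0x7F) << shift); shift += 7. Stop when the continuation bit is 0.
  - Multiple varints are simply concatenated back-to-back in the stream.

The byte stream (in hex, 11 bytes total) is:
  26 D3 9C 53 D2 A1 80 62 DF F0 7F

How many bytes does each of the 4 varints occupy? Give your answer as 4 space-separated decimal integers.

  byte[0]=0x26 cont=0 payload=0x26=38: acc |= 38<<0 -> acc=38 shift=7 [end]
Varint 1: bytes[0:1] = 26 -> value 38 (1 byte(s))
  byte[1]=0xD3 cont=1 payload=0x53=83: acc |= 83<<0 -> acc=83 shift=7
  byte[2]=0x9C cont=1 payload=0x1C=28: acc |= 28<<7 -> acc=3667 shift=14
  byte[3]=0x53 cont=0 payload=0x53=83: acc |= 83<<14 -> acc=1363539 shift=21 [end]
Varint 2: bytes[1:4] = D3 9C 53 -> value 1363539 (3 byte(s))
  byte[4]=0xD2 cont=1 payload=0x52=82: acc |= 82<<0 -> acc=82 shift=7
  byte[5]=0xA1 cont=1 payload=0x21=33: acc |= 33<<7 -> acc=4306 shift=14
  byte[6]=0x80 cont=1 payload=0x00=0: acc |= 0<<14 -> acc=4306 shift=21
  byte[7]=0x62 cont=0 payload=0x62=98: acc |= 98<<21 -> acc=205525202 shift=28 [end]
Varint 3: bytes[4:8] = D2 A1 80 62 -> value 205525202 (4 byte(s))
  byte[8]=0xDF cont=1 payload=0x5F=95: acc |= 95<<0 -> acc=95 shift=7
  byte[9]=0xF0 cont=1 payload=0x70=112: acc |= 112<<7 -> acc=14431 shift=14
  byte[10]=0x7F cont=0 payload=0x7F=127: acc |= 127<<14 -> acc=2095199 shift=21 [end]
Varint 4: bytes[8:11] = DF F0 7F -> value 2095199 (3 byte(s))

Answer: 1 3 4 3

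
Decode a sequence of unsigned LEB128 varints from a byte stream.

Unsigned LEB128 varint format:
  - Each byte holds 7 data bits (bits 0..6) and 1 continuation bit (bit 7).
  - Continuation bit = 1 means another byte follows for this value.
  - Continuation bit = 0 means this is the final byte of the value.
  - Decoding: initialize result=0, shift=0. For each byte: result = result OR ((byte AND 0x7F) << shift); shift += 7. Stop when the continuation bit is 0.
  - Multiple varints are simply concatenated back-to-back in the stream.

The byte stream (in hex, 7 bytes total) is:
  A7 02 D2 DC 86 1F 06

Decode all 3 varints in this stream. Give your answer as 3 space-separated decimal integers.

  byte[0]=0xA7 cont=1 payload=0x27=39: acc |= 39<<0 -> acc=39 shift=7
  byte[1]=0x02 cont=0 payload=0x02=2: acc |= 2<<7 -> acc=295 shift=14 [end]
Varint 1: bytes[0:2] = A7 02 -> value 295 (2 byte(s))
  byte[2]=0xD2 cont=1 payload=0x52=82: acc |= 82<<0 -> acc=82 shift=7
  byte[3]=0xDC cont=1 payload=0x5C=92: acc |= 92<<7 -> acc=11858 shift=14
  byte[4]=0x86 cont=1 payload=0x06=6: acc |= 6<<14 -> acc=110162 shift=21
  byte[5]=0x1F cont=0 payload=0x1F=31: acc |= 31<<21 -> acc=65121874 shift=28 [end]
Varint 2: bytes[2:6] = D2 DC 86 1F -> value 65121874 (4 byte(s))
  byte[6]=0x06 cont=0 payload=0x06=6: acc |= 6<<0 -> acc=6 shift=7 [end]
Varint 3: bytes[6:7] = 06 -> value 6 (1 byte(s))

Answer: 295 65121874 6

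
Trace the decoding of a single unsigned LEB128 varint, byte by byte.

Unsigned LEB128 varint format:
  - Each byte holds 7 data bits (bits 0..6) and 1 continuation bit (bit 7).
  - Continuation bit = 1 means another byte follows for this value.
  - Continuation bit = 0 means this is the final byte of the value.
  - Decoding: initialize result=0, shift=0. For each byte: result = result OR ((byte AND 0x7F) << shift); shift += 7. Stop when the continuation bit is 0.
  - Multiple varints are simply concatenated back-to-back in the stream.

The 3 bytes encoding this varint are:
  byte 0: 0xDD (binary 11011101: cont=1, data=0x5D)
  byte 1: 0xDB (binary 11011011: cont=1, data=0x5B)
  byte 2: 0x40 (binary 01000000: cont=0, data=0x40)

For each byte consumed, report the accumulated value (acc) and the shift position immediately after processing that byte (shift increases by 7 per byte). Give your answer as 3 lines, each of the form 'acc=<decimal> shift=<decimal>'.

byte 0=0xDD: payload=0x5D=93, contrib = 93<<0 = 93; acc -> 93, shift -> 7
byte 1=0xDB: payload=0x5B=91, contrib = 91<<7 = 11648; acc -> 11741, shift -> 14
byte 2=0x40: payload=0x40=64, contrib = 64<<14 = 1048576; acc -> 1060317, shift -> 21

Answer: acc=93 shift=7
acc=11741 shift=14
acc=1060317 shift=21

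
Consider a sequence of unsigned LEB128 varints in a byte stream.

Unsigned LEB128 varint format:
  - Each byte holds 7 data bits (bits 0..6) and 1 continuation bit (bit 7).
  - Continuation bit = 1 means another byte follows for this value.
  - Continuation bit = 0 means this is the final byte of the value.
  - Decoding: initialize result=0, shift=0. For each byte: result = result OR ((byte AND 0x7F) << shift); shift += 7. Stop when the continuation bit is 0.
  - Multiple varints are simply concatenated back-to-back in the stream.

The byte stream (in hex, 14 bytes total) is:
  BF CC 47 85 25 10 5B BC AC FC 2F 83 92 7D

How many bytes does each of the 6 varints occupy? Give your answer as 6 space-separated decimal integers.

  byte[0]=0xBF cont=1 payload=0x3F=63: acc |= 63<<0 -> acc=63 shift=7
  byte[1]=0xCC cont=1 payload=0x4C=76: acc |= 76<<7 -> acc=9791 shift=14
  byte[2]=0x47 cont=0 payload=0x47=71: acc |= 71<<14 -> acc=1173055 shift=21 [end]
Varint 1: bytes[0:3] = BF CC 47 -> value 1173055 (3 byte(s))
  byte[3]=0x85 cont=1 payload=0x05=5: acc |= 5<<0 -> acc=5 shift=7
  byte[4]=0x25 cont=0 payload=0x25=37: acc |= 37<<7 -> acc=4741 shift=14 [end]
Varint 2: bytes[3:5] = 85 25 -> value 4741 (2 byte(s))
  byte[5]=0x10 cont=0 payload=0x10=16: acc |= 16<<0 -> acc=16 shift=7 [end]
Varint 3: bytes[5:6] = 10 -> value 16 (1 byte(s))
  byte[6]=0x5B cont=0 payload=0x5B=91: acc |= 91<<0 -> acc=91 shift=7 [end]
Varint 4: bytes[6:7] = 5B -> value 91 (1 byte(s))
  byte[7]=0xBC cont=1 payload=0x3C=60: acc |= 60<<0 -> acc=60 shift=7
  byte[8]=0xAC cont=1 payload=0x2C=44: acc |= 44<<7 -> acc=5692 shift=14
  byte[9]=0xFC cont=1 payload=0x7C=124: acc |= 124<<14 -> acc=2037308 shift=21
  byte[10]=0x2F cont=0 payload=0x2F=47: acc |= 47<<21 -> acc=100603452 shift=28 [end]
Varint 5: bytes[7:11] = BC AC FC 2F -> value 100603452 (4 byte(s))
  byte[11]=0x83 cont=1 payload=0x03=3: acc |= 3<<0 -> acc=3 shift=7
  byte[12]=0x92 cont=1 payload=0x12=18: acc |= 18<<7 -> acc=2307 shift=14
  byte[13]=0x7D cont=0 payload=0x7D=125: acc |= 125<<14 -> acc=2050307 shift=21 [end]
Varint 6: bytes[11:14] = 83 92 7D -> value 2050307 (3 byte(s))

Answer: 3 2 1 1 4 3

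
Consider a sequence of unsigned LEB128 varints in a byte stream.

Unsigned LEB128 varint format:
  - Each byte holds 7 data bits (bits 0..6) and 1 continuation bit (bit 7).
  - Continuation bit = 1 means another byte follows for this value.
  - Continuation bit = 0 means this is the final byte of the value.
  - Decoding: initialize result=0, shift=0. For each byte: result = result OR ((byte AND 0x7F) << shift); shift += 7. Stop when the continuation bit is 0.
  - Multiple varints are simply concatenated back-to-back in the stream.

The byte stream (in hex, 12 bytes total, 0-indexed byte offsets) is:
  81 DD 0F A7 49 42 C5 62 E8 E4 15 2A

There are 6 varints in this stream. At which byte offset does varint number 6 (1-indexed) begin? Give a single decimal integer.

Answer: 11

Derivation:
  byte[0]=0x81 cont=1 payload=0x01=1: acc |= 1<<0 -> acc=1 shift=7
  byte[1]=0xDD cont=1 payload=0x5D=93: acc |= 93<<7 -> acc=11905 shift=14
  byte[2]=0x0F cont=0 payload=0x0F=15: acc |= 15<<14 -> acc=257665 shift=21 [end]
Varint 1: bytes[0:3] = 81 DD 0F -> value 257665 (3 byte(s))
  byte[3]=0xA7 cont=1 payload=0x27=39: acc |= 39<<0 -> acc=39 shift=7
  byte[4]=0x49 cont=0 payload=0x49=73: acc |= 73<<7 -> acc=9383 shift=14 [end]
Varint 2: bytes[3:5] = A7 49 -> value 9383 (2 byte(s))
  byte[5]=0x42 cont=0 payload=0x42=66: acc |= 66<<0 -> acc=66 shift=7 [end]
Varint 3: bytes[5:6] = 42 -> value 66 (1 byte(s))
  byte[6]=0xC5 cont=1 payload=0x45=69: acc |= 69<<0 -> acc=69 shift=7
  byte[7]=0x62 cont=0 payload=0x62=98: acc |= 98<<7 -> acc=12613 shift=14 [end]
Varint 4: bytes[6:8] = C5 62 -> value 12613 (2 byte(s))
  byte[8]=0xE8 cont=1 payload=0x68=104: acc |= 104<<0 -> acc=104 shift=7
  byte[9]=0xE4 cont=1 payload=0x64=100: acc |= 100<<7 -> acc=12904 shift=14
  byte[10]=0x15 cont=0 payload=0x15=21: acc |= 21<<14 -> acc=356968 shift=21 [end]
Varint 5: bytes[8:11] = E8 E4 15 -> value 356968 (3 byte(s))
  byte[11]=0x2A cont=0 payload=0x2A=42: acc |= 42<<0 -> acc=42 shift=7 [end]
Varint 6: bytes[11:12] = 2A -> value 42 (1 byte(s))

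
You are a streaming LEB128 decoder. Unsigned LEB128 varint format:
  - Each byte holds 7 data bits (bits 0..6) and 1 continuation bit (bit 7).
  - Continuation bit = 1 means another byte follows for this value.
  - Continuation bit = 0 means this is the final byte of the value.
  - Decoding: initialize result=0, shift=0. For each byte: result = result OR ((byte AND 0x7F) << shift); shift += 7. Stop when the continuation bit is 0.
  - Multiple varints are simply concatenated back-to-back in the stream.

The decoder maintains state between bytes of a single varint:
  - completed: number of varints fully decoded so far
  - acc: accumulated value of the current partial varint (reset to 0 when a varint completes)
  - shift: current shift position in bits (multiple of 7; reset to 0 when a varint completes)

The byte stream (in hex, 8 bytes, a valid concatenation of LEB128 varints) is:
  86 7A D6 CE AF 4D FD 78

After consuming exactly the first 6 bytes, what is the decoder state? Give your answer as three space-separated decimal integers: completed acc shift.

Answer: 2 0 0

Derivation:
byte[0]=0x86 cont=1 payload=0x06: acc |= 6<<0 -> completed=0 acc=6 shift=7
byte[1]=0x7A cont=0 payload=0x7A: varint #1 complete (value=15622); reset -> completed=1 acc=0 shift=0
byte[2]=0xD6 cont=1 payload=0x56: acc |= 86<<0 -> completed=1 acc=86 shift=7
byte[3]=0xCE cont=1 payload=0x4E: acc |= 78<<7 -> completed=1 acc=10070 shift=14
byte[4]=0xAF cont=1 payload=0x2F: acc |= 47<<14 -> completed=1 acc=780118 shift=21
byte[5]=0x4D cont=0 payload=0x4D: varint #2 complete (value=162260822); reset -> completed=2 acc=0 shift=0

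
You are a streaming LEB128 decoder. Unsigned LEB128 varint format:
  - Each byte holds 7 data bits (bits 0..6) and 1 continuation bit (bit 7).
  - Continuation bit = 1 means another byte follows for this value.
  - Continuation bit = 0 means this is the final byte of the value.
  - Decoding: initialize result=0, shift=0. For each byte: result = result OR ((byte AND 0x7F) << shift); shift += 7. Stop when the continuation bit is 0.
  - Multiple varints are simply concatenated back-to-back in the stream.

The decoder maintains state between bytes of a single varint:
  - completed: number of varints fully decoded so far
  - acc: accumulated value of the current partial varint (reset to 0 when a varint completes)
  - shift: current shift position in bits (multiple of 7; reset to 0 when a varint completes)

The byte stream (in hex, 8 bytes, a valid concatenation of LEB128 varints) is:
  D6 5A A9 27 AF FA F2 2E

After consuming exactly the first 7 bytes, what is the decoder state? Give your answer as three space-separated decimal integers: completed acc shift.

Answer: 2 1883439 21

Derivation:
byte[0]=0xD6 cont=1 payload=0x56: acc |= 86<<0 -> completed=0 acc=86 shift=7
byte[1]=0x5A cont=0 payload=0x5A: varint #1 complete (value=11606); reset -> completed=1 acc=0 shift=0
byte[2]=0xA9 cont=1 payload=0x29: acc |= 41<<0 -> completed=1 acc=41 shift=7
byte[3]=0x27 cont=0 payload=0x27: varint #2 complete (value=5033); reset -> completed=2 acc=0 shift=0
byte[4]=0xAF cont=1 payload=0x2F: acc |= 47<<0 -> completed=2 acc=47 shift=7
byte[5]=0xFA cont=1 payload=0x7A: acc |= 122<<7 -> completed=2 acc=15663 shift=14
byte[6]=0xF2 cont=1 payload=0x72: acc |= 114<<14 -> completed=2 acc=1883439 shift=21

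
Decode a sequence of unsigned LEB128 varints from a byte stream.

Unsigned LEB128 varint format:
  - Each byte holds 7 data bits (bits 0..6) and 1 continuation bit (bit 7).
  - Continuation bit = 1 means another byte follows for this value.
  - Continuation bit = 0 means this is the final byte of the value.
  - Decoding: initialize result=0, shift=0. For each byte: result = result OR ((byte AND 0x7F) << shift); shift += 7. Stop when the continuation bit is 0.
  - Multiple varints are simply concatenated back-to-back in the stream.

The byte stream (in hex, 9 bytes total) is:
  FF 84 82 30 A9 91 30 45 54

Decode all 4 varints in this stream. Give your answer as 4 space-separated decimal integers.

  byte[0]=0xFF cont=1 payload=0x7F=127: acc |= 127<<0 -> acc=127 shift=7
  byte[1]=0x84 cont=1 payload=0x04=4: acc |= 4<<7 -> acc=639 shift=14
  byte[2]=0x82 cont=1 payload=0x02=2: acc |= 2<<14 -> acc=33407 shift=21
  byte[3]=0x30 cont=0 payload=0x30=48: acc |= 48<<21 -> acc=100696703 shift=28 [end]
Varint 1: bytes[0:4] = FF 84 82 30 -> value 100696703 (4 byte(s))
  byte[4]=0xA9 cont=1 payload=0x29=41: acc |= 41<<0 -> acc=41 shift=7
  byte[5]=0x91 cont=1 payload=0x11=17: acc |= 17<<7 -> acc=2217 shift=14
  byte[6]=0x30 cont=0 payload=0x30=48: acc |= 48<<14 -> acc=788649 shift=21 [end]
Varint 2: bytes[4:7] = A9 91 30 -> value 788649 (3 byte(s))
  byte[7]=0x45 cont=0 payload=0x45=69: acc |= 69<<0 -> acc=69 shift=7 [end]
Varint 3: bytes[7:8] = 45 -> value 69 (1 byte(s))
  byte[8]=0x54 cont=0 payload=0x54=84: acc |= 84<<0 -> acc=84 shift=7 [end]
Varint 4: bytes[8:9] = 54 -> value 84 (1 byte(s))

Answer: 100696703 788649 69 84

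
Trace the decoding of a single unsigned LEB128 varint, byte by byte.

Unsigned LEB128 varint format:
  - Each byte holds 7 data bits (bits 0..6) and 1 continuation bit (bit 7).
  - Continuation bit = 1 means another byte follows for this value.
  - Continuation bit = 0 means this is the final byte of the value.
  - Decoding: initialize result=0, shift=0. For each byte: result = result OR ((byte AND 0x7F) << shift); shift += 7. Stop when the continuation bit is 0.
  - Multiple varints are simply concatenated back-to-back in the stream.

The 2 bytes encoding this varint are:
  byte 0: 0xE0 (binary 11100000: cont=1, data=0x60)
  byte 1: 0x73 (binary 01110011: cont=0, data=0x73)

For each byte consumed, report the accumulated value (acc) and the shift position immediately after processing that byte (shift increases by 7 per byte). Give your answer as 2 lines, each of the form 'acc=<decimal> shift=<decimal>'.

Answer: acc=96 shift=7
acc=14816 shift=14

Derivation:
byte 0=0xE0: payload=0x60=96, contrib = 96<<0 = 96; acc -> 96, shift -> 7
byte 1=0x73: payload=0x73=115, contrib = 115<<7 = 14720; acc -> 14816, shift -> 14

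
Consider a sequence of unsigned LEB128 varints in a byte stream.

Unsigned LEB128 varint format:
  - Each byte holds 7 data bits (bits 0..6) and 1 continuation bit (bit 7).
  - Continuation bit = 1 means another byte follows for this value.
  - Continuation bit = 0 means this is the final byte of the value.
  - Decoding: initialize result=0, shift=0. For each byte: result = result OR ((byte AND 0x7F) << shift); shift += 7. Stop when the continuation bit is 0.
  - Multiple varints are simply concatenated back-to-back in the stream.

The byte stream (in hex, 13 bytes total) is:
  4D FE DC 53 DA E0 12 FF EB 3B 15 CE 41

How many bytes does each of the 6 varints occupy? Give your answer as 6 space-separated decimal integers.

  byte[0]=0x4D cont=0 payload=0x4D=77: acc |= 77<<0 -> acc=77 shift=7 [end]
Varint 1: bytes[0:1] = 4D -> value 77 (1 byte(s))
  byte[1]=0xFE cont=1 payload=0x7E=126: acc |= 126<<0 -> acc=126 shift=7
  byte[2]=0xDC cont=1 payload=0x5C=92: acc |= 92<<7 -> acc=11902 shift=14
  byte[3]=0x53 cont=0 payload=0x53=83: acc |= 83<<14 -> acc=1371774 shift=21 [end]
Varint 2: bytes[1:4] = FE DC 53 -> value 1371774 (3 byte(s))
  byte[4]=0xDA cont=1 payload=0x5A=90: acc |= 90<<0 -> acc=90 shift=7
  byte[5]=0xE0 cont=1 payload=0x60=96: acc |= 96<<7 -> acc=12378 shift=14
  byte[6]=0x12 cont=0 payload=0x12=18: acc |= 18<<14 -> acc=307290 shift=21 [end]
Varint 3: bytes[4:7] = DA E0 12 -> value 307290 (3 byte(s))
  byte[7]=0xFF cont=1 payload=0x7F=127: acc |= 127<<0 -> acc=127 shift=7
  byte[8]=0xEB cont=1 payload=0x6B=107: acc |= 107<<7 -> acc=13823 shift=14
  byte[9]=0x3B cont=0 payload=0x3B=59: acc |= 59<<14 -> acc=980479 shift=21 [end]
Varint 4: bytes[7:10] = FF EB 3B -> value 980479 (3 byte(s))
  byte[10]=0x15 cont=0 payload=0x15=21: acc |= 21<<0 -> acc=21 shift=7 [end]
Varint 5: bytes[10:11] = 15 -> value 21 (1 byte(s))
  byte[11]=0xCE cont=1 payload=0x4E=78: acc |= 78<<0 -> acc=78 shift=7
  byte[12]=0x41 cont=0 payload=0x41=65: acc |= 65<<7 -> acc=8398 shift=14 [end]
Varint 6: bytes[11:13] = CE 41 -> value 8398 (2 byte(s))

Answer: 1 3 3 3 1 2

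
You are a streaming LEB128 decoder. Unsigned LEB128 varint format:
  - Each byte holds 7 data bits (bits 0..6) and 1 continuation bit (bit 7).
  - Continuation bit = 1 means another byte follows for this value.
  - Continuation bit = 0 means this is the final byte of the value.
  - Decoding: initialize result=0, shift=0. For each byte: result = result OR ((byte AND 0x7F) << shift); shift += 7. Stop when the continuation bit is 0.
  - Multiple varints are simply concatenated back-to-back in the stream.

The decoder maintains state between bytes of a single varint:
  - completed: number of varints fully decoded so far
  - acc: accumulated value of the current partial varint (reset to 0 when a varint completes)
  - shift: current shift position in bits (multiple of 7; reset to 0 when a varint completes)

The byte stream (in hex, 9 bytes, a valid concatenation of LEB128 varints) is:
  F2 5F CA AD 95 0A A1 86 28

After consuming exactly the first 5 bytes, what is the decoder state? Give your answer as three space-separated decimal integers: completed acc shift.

byte[0]=0xF2 cont=1 payload=0x72: acc |= 114<<0 -> completed=0 acc=114 shift=7
byte[1]=0x5F cont=0 payload=0x5F: varint #1 complete (value=12274); reset -> completed=1 acc=0 shift=0
byte[2]=0xCA cont=1 payload=0x4A: acc |= 74<<0 -> completed=1 acc=74 shift=7
byte[3]=0xAD cont=1 payload=0x2D: acc |= 45<<7 -> completed=1 acc=5834 shift=14
byte[4]=0x95 cont=1 payload=0x15: acc |= 21<<14 -> completed=1 acc=349898 shift=21

Answer: 1 349898 21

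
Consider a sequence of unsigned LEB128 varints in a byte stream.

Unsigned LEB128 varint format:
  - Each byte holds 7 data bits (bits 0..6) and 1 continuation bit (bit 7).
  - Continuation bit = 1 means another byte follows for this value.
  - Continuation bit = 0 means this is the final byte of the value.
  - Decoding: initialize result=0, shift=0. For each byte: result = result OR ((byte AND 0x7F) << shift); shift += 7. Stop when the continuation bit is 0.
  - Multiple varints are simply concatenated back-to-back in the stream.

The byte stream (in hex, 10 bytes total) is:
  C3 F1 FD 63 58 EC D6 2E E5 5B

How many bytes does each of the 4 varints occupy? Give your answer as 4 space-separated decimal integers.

Answer: 4 1 3 2

Derivation:
  byte[0]=0xC3 cont=1 payload=0x43=67: acc |= 67<<0 -> acc=67 shift=7
  byte[1]=0xF1 cont=1 payload=0x71=113: acc |= 113<<7 -> acc=14531 shift=14
  byte[2]=0xFD cont=1 payload=0x7D=125: acc |= 125<<14 -> acc=2062531 shift=21
  byte[3]=0x63 cont=0 payload=0x63=99: acc |= 99<<21 -> acc=209680579 shift=28 [end]
Varint 1: bytes[0:4] = C3 F1 FD 63 -> value 209680579 (4 byte(s))
  byte[4]=0x58 cont=0 payload=0x58=88: acc |= 88<<0 -> acc=88 shift=7 [end]
Varint 2: bytes[4:5] = 58 -> value 88 (1 byte(s))
  byte[5]=0xEC cont=1 payload=0x6C=108: acc |= 108<<0 -> acc=108 shift=7
  byte[6]=0xD6 cont=1 payload=0x56=86: acc |= 86<<7 -> acc=11116 shift=14
  byte[7]=0x2E cont=0 payload=0x2E=46: acc |= 46<<14 -> acc=764780 shift=21 [end]
Varint 3: bytes[5:8] = EC D6 2E -> value 764780 (3 byte(s))
  byte[8]=0xE5 cont=1 payload=0x65=101: acc |= 101<<0 -> acc=101 shift=7
  byte[9]=0x5B cont=0 payload=0x5B=91: acc |= 91<<7 -> acc=11749 shift=14 [end]
Varint 4: bytes[8:10] = E5 5B -> value 11749 (2 byte(s))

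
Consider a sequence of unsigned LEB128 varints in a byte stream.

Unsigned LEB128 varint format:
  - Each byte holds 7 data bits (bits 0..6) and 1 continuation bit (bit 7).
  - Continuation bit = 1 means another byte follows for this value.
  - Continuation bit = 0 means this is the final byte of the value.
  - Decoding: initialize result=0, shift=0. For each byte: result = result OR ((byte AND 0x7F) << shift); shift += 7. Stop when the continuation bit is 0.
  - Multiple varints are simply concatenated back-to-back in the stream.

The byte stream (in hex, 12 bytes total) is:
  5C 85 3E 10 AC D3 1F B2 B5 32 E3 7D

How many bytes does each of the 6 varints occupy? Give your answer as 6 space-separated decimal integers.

  byte[0]=0x5C cont=0 payload=0x5C=92: acc |= 92<<0 -> acc=92 shift=7 [end]
Varint 1: bytes[0:1] = 5C -> value 92 (1 byte(s))
  byte[1]=0x85 cont=1 payload=0x05=5: acc |= 5<<0 -> acc=5 shift=7
  byte[2]=0x3E cont=0 payload=0x3E=62: acc |= 62<<7 -> acc=7941 shift=14 [end]
Varint 2: bytes[1:3] = 85 3E -> value 7941 (2 byte(s))
  byte[3]=0x10 cont=0 payload=0x10=16: acc |= 16<<0 -> acc=16 shift=7 [end]
Varint 3: bytes[3:4] = 10 -> value 16 (1 byte(s))
  byte[4]=0xAC cont=1 payload=0x2C=44: acc |= 44<<0 -> acc=44 shift=7
  byte[5]=0xD3 cont=1 payload=0x53=83: acc |= 83<<7 -> acc=10668 shift=14
  byte[6]=0x1F cont=0 payload=0x1F=31: acc |= 31<<14 -> acc=518572 shift=21 [end]
Varint 4: bytes[4:7] = AC D3 1F -> value 518572 (3 byte(s))
  byte[7]=0xB2 cont=1 payload=0x32=50: acc |= 50<<0 -> acc=50 shift=7
  byte[8]=0xB5 cont=1 payload=0x35=53: acc |= 53<<7 -> acc=6834 shift=14
  byte[9]=0x32 cont=0 payload=0x32=50: acc |= 50<<14 -> acc=826034 shift=21 [end]
Varint 5: bytes[7:10] = B2 B5 32 -> value 826034 (3 byte(s))
  byte[10]=0xE3 cont=1 payload=0x63=99: acc |= 99<<0 -> acc=99 shift=7
  byte[11]=0x7D cont=0 payload=0x7D=125: acc |= 125<<7 -> acc=16099 shift=14 [end]
Varint 6: bytes[10:12] = E3 7D -> value 16099 (2 byte(s))

Answer: 1 2 1 3 3 2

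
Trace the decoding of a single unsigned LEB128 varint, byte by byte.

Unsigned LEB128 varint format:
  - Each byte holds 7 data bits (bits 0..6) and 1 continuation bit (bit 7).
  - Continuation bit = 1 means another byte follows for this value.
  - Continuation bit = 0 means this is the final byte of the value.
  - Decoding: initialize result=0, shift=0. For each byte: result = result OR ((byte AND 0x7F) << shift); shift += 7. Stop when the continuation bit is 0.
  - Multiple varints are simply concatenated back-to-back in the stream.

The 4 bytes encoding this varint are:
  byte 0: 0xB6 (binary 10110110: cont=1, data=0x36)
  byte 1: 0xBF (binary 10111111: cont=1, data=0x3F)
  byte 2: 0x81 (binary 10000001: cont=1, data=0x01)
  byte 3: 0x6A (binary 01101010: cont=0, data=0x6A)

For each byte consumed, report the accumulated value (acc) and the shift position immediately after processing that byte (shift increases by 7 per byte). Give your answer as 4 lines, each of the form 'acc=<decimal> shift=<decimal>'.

Answer: acc=54 shift=7
acc=8118 shift=14
acc=24502 shift=21
acc=222322614 shift=28

Derivation:
byte 0=0xB6: payload=0x36=54, contrib = 54<<0 = 54; acc -> 54, shift -> 7
byte 1=0xBF: payload=0x3F=63, contrib = 63<<7 = 8064; acc -> 8118, shift -> 14
byte 2=0x81: payload=0x01=1, contrib = 1<<14 = 16384; acc -> 24502, shift -> 21
byte 3=0x6A: payload=0x6A=106, contrib = 106<<21 = 222298112; acc -> 222322614, shift -> 28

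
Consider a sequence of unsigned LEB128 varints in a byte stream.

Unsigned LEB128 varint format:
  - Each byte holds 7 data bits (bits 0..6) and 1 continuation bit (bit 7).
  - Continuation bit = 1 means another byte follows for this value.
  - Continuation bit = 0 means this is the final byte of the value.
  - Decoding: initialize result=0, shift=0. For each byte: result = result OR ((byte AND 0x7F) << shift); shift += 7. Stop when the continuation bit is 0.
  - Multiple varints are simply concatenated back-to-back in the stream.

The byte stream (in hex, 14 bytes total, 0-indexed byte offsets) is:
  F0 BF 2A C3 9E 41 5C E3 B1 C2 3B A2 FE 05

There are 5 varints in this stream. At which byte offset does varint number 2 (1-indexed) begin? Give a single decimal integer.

  byte[0]=0xF0 cont=1 payload=0x70=112: acc |= 112<<0 -> acc=112 shift=7
  byte[1]=0xBF cont=1 payload=0x3F=63: acc |= 63<<7 -> acc=8176 shift=14
  byte[2]=0x2A cont=0 payload=0x2A=42: acc |= 42<<14 -> acc=696304 shift=21 [end]
Varint 1: bytes[0:3] = F0 BF 2A -> value 696304 (3 byte(s))
  byte[3]=0xC3 cont=1 payload=0x43=67: acc |= 67<<0 -> acc=67 shift=7
  byte[4]=0x9E cont=1 payload=0x1E=30: acc |= 30<<7 -> acc=3907 shift=14
  byte[5]=0x41 cont=0 payload=0x41=65: acc |= 65<<14 -> acc=1068867 shift=21 [end]
Varint 2: bytes[3:6] = C3 9E 41 -> value 1068867 (3 byte(s))
  byte[6]=0x5C cont=0 payload=0x5C=92: acc |= 92<<0 -> acc=92 shift=7 [end]
Varint 3: bytes[6:7] = 5C -> value 92 (1 byte(s))
  byte[7]=0xE3 cont=1 payload=0x63=99: acc |= 99<<0 -> acc=99 shift=7
  byte[8]=0xB1 cont=1 payload=0x31=49: acc |= 49<<7 -> acc=6371 shift=14
  byte[9]=0xC2 cont=1 payload=0x42=66: acc |= 66<<14 -> acc=1087715 shift=21
  byte[10]=0x3B cont=0 payload=0x3B=59: acc |= 59<<21 -> acc=124819683 shift=28 [end]
Varint 4: bytes[7:11] = E3 B1 C2 3B -> value 124819683 (4 byte(s))
  byte[11]=0xA2 cont=1 payload=0x22=34: acc |= 34<<0 -> acc=34 shift=7
  byte[12]=0xFE cont=1 payload=0x7E=126: acc |= 126<<7 -> acc=16162 shift=14
  byte[13]=0x05 cont=0 payload=0x05=5: acc |= 5<<14 -> acc=98082 shift=21 [end]
Varint 5: bytes[11:14] = A2 FE 05 -> value 98082 (3 byte(s))

Answer: 3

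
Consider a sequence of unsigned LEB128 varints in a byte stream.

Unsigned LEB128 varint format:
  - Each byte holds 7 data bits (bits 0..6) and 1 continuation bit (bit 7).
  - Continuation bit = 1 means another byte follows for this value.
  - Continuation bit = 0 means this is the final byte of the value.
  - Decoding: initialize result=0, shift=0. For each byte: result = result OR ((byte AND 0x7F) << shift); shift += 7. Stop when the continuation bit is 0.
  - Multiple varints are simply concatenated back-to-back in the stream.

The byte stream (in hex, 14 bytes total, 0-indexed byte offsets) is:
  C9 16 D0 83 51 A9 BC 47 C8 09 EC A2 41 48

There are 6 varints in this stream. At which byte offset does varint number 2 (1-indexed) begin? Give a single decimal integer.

Answer: 2

Derivation:
  byte[0]=0xC9 cont=1 payload=0x49=73: acc |= 73<<0 -> acc=73 shift=7
  byte[1]=0x16 cont=0 payload=0x16=22: acc |= 22<<7 -> acc=2889 shift=14 [end]
Varint 1: bytes[0:2] = C9 16 -> value 2889 (2 byte(s))
  byte[2]=0xD0 cont=1 payload=0x50=80: acc |= 80<<0 -> acc=80 shift=7
  byte[3]=0x83 cont=1 payload=0x03=3: acc |= 3<<7 -> acc=464 shift=14
  byte[4]=0x51 cont=0 payload=0x51=81: acc |= 81<<14 -> acc=1327568 shift=21 [end]
Varint 2: bytes[2:5] = D0 83 51 -> value 1327568 (3 byte(s))
  byte[5]=0xA9 cont=1 payload=0x29=41: acc |= 41<<0 -> acc=41 shift=7
  byte[6]=0xBC cont=1 payload=0x3C=60: acc |= 60<<7 -> acc=7721 shift=14
  byte[7]=0x47 cont=0 payload=0x47=71: acc |= 71<<14 -> acc=1170985 shift=21 [end]
Varint 3: bytes[5:8] = A9 BC 47 -> value 1170985 (3 byte(s))
  byte[8]=0xC8 cont=1 payload=0x48=72: acc |= 72<<0 -> acc=72 shift=7
  byte[9]=0x09 cont=0 payload=0x09=9: acc |= 9<<7 -> acc=1224 shift=14 [end]
Varint 4: bytes[8:10] = C8 09 -> value 1224 (2 byte(s))
  byte[10]=0xEC cont=1 payload=0x6C=108: acc |= 108<<0 -> acc=108 shift=7
  byte[11]=0xA2 cont=1 payload=0x22=34: acc |= 34<<7 -> acc=4460 shift=14
  byte[12]=0x41 cont=0 payload=0x41=65: acc |= 65<<14 -> acc=1069420 shift=21 [end]
Varint 5: bytes[10:13] = EC A2 41 -> value 1069420 (3 byte(s))
  byte[13]=0x48 cont=0 payload=0x48=72: acc |= 72<<0 -> acc=72 shift=7 [end]
Varint 6: bytes[13:14] = 48 -> value 72 (1 byte(s))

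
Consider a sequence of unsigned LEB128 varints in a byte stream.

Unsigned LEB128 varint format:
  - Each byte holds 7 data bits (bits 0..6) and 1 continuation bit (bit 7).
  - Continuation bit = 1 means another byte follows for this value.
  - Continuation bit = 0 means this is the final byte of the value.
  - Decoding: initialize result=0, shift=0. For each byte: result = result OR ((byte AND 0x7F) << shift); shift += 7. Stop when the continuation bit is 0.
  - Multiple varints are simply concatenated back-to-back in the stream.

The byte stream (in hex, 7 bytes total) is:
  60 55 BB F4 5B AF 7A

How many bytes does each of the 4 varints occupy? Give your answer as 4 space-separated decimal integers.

Answer: 1 1 3 2

Derivation:
  byte[0]=0x60 cont=0 payload=0x60=96: acc |= 96<<0 -> acc=96 shift=7 [end]
Varint 1: bytes[0:1] = 60 -> value 96 (1 byte(s))
  byte[1]=0x55 cont=0 payload=0x55=85: acc |= 85<<0 -> acc=85 shift=7 [end]
Varint 2: bytes[1:2] = 55 -> value 85 (1 byte(s))
  byte[2]=0xBB cont=1 payload=0x3B=59: acc |= 59<<0 -> acc=59 shift=7
  byte[3]=0xF4 cont=1 payload=0x74=116: acc |= 116<<7 -> acc=14907 shift=14
  byte[4]=0x5B cont=0 payload=0x5B=91: acc |= 91<<14 -> acc=1505851 shift=21 [end]
Varint 3: bytes[2:5] = BB F4 5B -> value 1505851 (3 byte(s))
  byte[5]=0xAF cont=1 payload=0x2F=47: acc |= 47<<0 -> acc=47 shift=7
  byte[6]=0x7A cont=0 payload=0x7A=122: acc |= 122<<7 -> acc=15663 shift=14 [end]
Varint 4: bytes[5:7] = AF 7A -> value 15663 (2 byte(s))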